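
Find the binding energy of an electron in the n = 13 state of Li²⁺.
0.725 eV

The ionization energy is the energy needed to remove the electron completely (n → ∞).

For a hydrogen-like ion with Z = 3, E_n = -13.6057 Z² / n² eV.

At n = 13: E_13 = -13.6057 × 3² / 13² = -0.724564 eV
At n = ∞: E_∞ = 0 eV

Ionization energy = E_∞ - E_13 = 0 - (-0.724564) = 0.724564 eV
Ionization energy ≈ 0.725 eV

This is also called the binding energy of the electron in state n = 13.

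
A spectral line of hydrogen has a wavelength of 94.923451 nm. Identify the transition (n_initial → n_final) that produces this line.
n = 5 → n = 1

First, find the photon energy from the wavelength (hc = 1239.84 eV·nm):
E = hc/λ = 1239.84 eV·nm / 94.923451 nm = 13.061472 eV

The energy levels of hydrogen satisfy E_n = -13.6057 / n² eV, so an emission n_i → n_f releases
ΔE = 13.6057 × (1/n_f² − 1/n_i²) eV.

Setting ΔE equal to the photon energy:
1/n_f² − 1/n_i² = 13.061472 / 13.6057 = 0.96000000

Since 1/n_i² must be positive, we need 1/n_f² > 0.96000000, i.e. n_f ≤ 1. For each allowed n_f, solve n_i = (1/n_f² − 0.96000000)^(−1/2) and check whether it is a whole number:
  n_f = 1: 1/n_i² = 1.00000000 − 0.96000000 = 0.04000000 → n_i = 5.000  → integer, n_i = 5 ✓

Only n_f = 1 gives an integer upper level, n_i = 5.

The transition is from n = 5 to n = 1 (emission).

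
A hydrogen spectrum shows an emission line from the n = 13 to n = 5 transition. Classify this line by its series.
Pfund series

The spectral series in hydrogen are named based on the final (lower) energy level:
- Lyman series: n_final = 1 (ultraviolet)
- Balmer series: n_final = 2 (visible/near-UV)
- Paschen series: n_final = 3 (infrared)
- Brackett series: n_final = 4 (infrared)
- Pfund series: n_final = 5 (far infrared)

Since this transition ends at n = 5, it belongs to the Pfund series.

For reference, this 13 → 5 line has photon energy
ΔE = 13.6057 eV × (1/5² - 1/13²) = 0.4637208994 eV,
corresponding to wavelength λ = hc/ΔE = 1239.84 eV·nm / 0.4637208994 eV = 2673.6772 nm in the far infrared region.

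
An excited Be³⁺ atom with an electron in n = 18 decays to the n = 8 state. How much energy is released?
2.730 eV

The energy levels are E_n = -13.6057 Z² eV / n².

Energy at n = 18: E_18 = -13.6057 × 4² / 18² = -0.671886 eV
Energy at n = 8: E_8 = -13.6057 × 4² / 8² = -3.401425 eV

For emission (electron falling to lower state), the photon energy is:
E_photon = E_18 - E_8 = |-0.671886 - (-3.401425)|
E_photon = 2.730 eV

This energy is carried away by the emitted photon.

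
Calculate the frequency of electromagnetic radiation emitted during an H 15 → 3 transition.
3.50917e+14 Hz

First, find the transition energy:
E_15 = -13.6057 / 15² = -0.06046978 eV
E_3 = -13.6057 / 3² = -1.51174444 eV
|ΔE| = |E_3 - E_15| = 1.45127466 eV

Convert to Joules: E = 1.45127466 eV × (1.602177 × 10⁻¹⁹ J/eV) = 2.3251989e-19 J

Using E = hf:
f = E/h = 2.3251989e-19 J / (6.62607 × 10⁻³⁴ J·s)
f = 3.50917e+14 Hz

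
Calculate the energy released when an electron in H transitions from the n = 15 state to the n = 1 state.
13.54523 eV

The energy levels are E_n = -13.6057 eV / n².

Energy at n = 15: E_15 = -13.6057 / 15² = -0.06046978 eV
Energy at n = 1: E_1 = -13.6057 / 1² = -13.60570000 eV

For emission (electron falling to lower state), the photon energy is:
E_photon = E_15 - E_1 = |-0.06046978 - (-13.60570000)|
E_photon = 13.54523 eV

This energy is carried away by the emitted photon.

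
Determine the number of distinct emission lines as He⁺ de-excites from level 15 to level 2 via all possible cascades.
91

The electron can occupy levels n = 2, 3, ..., 15 during de-excitation — that is m = 15 - 2 + 1 = 14 distinct levels.

The number of distinct spectral lines equals the number of ways to choose 2 of these m levels (each pair gives one possible emission transition):

Number of lines = m(m-1)/2 = 14×13/2 = 91

These correspond to all possible transitions between the 14 levels:
15 → 14, 15 → 13, 15 → 12, 15 → 11, 15 → 10, 15 → 9, 15 → 8, 15 → 7...

Each transition produces a photon with a unique energy (and thus wavelength). This count does not depend on Z.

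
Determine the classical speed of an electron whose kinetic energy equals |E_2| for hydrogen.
1.09385e+06 m/s (or 0.364868% of c)

The binding energy at n = 2 for hydrogen is:
E_2 = -13.6057/2² = -3.40142500 eV
|E_2| = 3.40142500 eV

Convert to Joules:
KE = 3.40142500 eV × (1.602177 × 10⁻¹⁹ J/eV) = 5.4496849e-19 J

Using KE = ½mv²:
v = √(2·KE/m_e)
v = √(2 × 5.4496849e-19 J / 9.10938 × 10⁻³¹ kg)
v = 1.09385e+06 m/s

This is approximately 0.364868% the speed of light.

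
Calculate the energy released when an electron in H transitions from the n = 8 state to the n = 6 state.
0.17 eV

The energy levels are E_n = -13.6057 eV / n².

Energy at n = 8: E_8 = -13.6057 / 8² = -0.21259 eV
Energy at n = 6: E_6 = -13.6057 / 6² = -0.37794 eV

For emission (electron falling to lower state), the photon energy is:
E_photon = E_8 - E_6 = |-0.21259 - (-0.37794)|
E_photon = 0.17 eV

This energy is carried away by the emitted photon.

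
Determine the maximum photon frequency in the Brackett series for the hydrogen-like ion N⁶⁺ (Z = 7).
1.008e+16 Hz

The series limit corresponds to the transition from n = ∞ to n = 4.
This is the highest energy (shortest wavelength) transition in the Brackett series.

E_∞ = 0 eV
E_4 = -13.6057 × 7² / 4² = -41.66746 eV

Energy at series limit:
ΔE = E_∞ - E_4 = 0 - (-41.66746) = 41.66746 eV
E = 41.66746 eV × (1.602177 × 10⁻¹⁹ J/eV) = 6.67586e-18 J
f = E/h = 6.67586e-18 J / (6.62607 × 10⁻³⁴ J·s) = 1.008e+16 Hz

This energy equals the ionization energy from the n = 4 state of N⁶⁺.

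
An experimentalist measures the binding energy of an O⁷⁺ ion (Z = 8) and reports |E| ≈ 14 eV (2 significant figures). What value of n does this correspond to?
n = 8

The exact energy levels follow E_n = -13.6057 Z² / n² eV with Z = 8.

The measured value (-14 eV) is reported to only 2 significant figures, so we must test candidate n values and see which one matches to that precision.

Candidate energies:
  n = 6:  E = -13.6057 × 8² / 6² = -24.18791 eV
  n = 7:  E = -13.6057 × 8² / 7² = -17.77071 eV
  n = 8:  E = -13.6057 × 8² / 8² = -13.60570 eV  ← matches
  n = 9:  E = -13.6057 × 8² / 9² = -10.75018 eV
  n = 10:  E = -13.6057 × 8² / 10² = -8.70765 eV

Checking against the measurement of -14 eV (2 sig figs), only n = 8 agrees:
E_8 = -13.60570 eV, which rounds to -14 eV ✓

Therefore n = 8.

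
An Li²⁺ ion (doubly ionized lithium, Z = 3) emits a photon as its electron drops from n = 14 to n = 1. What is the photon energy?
121.826548 eV

The energy levels are E_n = -13.6057 Z² eV / n².

Energy at n = 14: E_14 = -13.6057 × 3² / 14² = -0.624751531 eV
Energy at n = 1: E_1 = -13.6057 × 3² / 1² = -122.451300000 eV

For emission (electron falling to lower state), the photon energy is:
E_photon = E_14 - E_1 = |-0.624751531 - (-122.451300000)|
E_photon = 121.826548 eV

This energy is carried away by the emitted photon.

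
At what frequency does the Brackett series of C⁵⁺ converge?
7.40e+15 Hz

The series limit corresponds to the transition from n = ∞ to n = 4.
This is the highest energy (shortest wavelength) transition in the Brackett series.

E_∞ = 0 eV
E_4 = -13.6057 × 6² / 4² = -30.612825 eV

Energy at series limit:
ΔE = E_∞ - E_4 = 0 - (-30.612825) = 30.612825 eV
E = 30.612825 eV × (1.602177 × 10⁻¹⁹ J/eV) = 4.9047e-18 J
f = E/h = 4.9047e-18 J / (6.62607 × 10⁻³⁴ J·s) = 7.40e+15 Hz

This energy equals the ionization energy from the n = 4 state of C⁵⁺.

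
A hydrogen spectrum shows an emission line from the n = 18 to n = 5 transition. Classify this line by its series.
Pfund series

The spectral series in hydrogen are named based on the final (lower) energy level:
- Lyman series: n_final = 1 (ultraviolet)
- Balmer series: n_final = 2 (visible/near-UV)
- Paschen series: n_final = 3 (infrared)
- Brackett series: n_final = 4 (infrared)
- Pfund series: n_final = 5 (far infrared)

Since this transition ends at n = 5, it belongs to the Pfund series.

For reference, this 18 → 5 line has photon energy
ΔE = 13.6057 eV × (1/5² - 1/18²) = 0.50223510 eV,
corresponding to wavelength λ = hc/ΔE = 1239.84 eV·nm / 0.50223510 eV = 2468.64 nm in the far infrared region.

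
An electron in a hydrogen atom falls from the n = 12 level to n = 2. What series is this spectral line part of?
Balmer series

The spectral series in hydrogen are named based on the final (lower) energy level:
- Lyman series: n_final = 1 (ultraviolet)
- Balmer series: n_final = 2 (visible/near-UV)
- Paschen series: n_final = 3 (infrared)
- Brackett series: n_final = 4 (infrared)
- Pfund series: n_final = 5 (far infrared)

Since this transition ends at n = 2, it belongs to the Balmer series.

For reference, this 12 → 2 line has photon energy
ΔE = 13.6057 eV × (1/2² - 1/12²) = 3.306941 eV,
corresponding to wavelength λ = hc/ΔE = 1239.84 eV·nm / 3.306941 eV = 374.92 nm in the visible/near-UV region.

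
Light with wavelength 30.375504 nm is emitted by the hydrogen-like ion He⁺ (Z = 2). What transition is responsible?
n = 2 → n = 1

First, find the photon energy from the wavelength (hc = 1239.84 eV·nm):
E = hc/λ = 1239.84 eV·nm / 30.375504 nm = 40.817101 eV

The energy levels of He⁺ satisfy E_n = -13.6057 × 2² / n² eV, so an emission n_i → n_f releases
ΔE = 13.6057 × 2² × (1/n_f² − 1/n_i²) eV.

Setting ΔE equal to the photon energy:
1/n_f² − 1/n_i² = 40.817101 / (13.6057 × 2²) = 0.75000002

Since 1/n_i² must be positive, we need 1/n_f² > 0.75000002, i.e. n_f ≤ 1. For each allowed n_f, solve n_i = (1/n_f² − 0.75000002)^(−1/2) and check whether it is a whole number:
  n_f = 1: 1/n_i² = 1.00000000 − 0.75000002 = 0.24999998 → n_i = 2.000  → integer, n_i = 2 ✓

Only n_f = 1 gives an integer upper level, n_i = 2.

The transition is from n = 2 to n = 1 (emission).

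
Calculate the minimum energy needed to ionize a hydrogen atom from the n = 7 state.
0.278 eV

The ionization energy is the energy needed to remove the electron completely (n → ∞).

For hydrogen, E_n = -13.6057 eV / n².

At n = 7: E_7 = -13.6057 / 7² = -0.277667 eV
At n = ∞: E_∞ = 0 eV

Ionization energy = E_∞ - E_7 = 0 - (-0.277667) = 0.277667 eV
Ionization energy ≈ 0.278 eV

This is also called the binding energy of the electron in state n = 7.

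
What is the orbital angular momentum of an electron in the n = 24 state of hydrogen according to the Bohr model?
2.53097e-33 J·s (or 24ℏ)

In the Bohr model, angular momentum is quantized:
L = nℏ

where ℏ = h/(2π) = 1.0545718e-34 J·s

For n = 24:
L = 24 × 1.0545718e-34 J·s
L = 2.53097e-33 J·s

This can also be written as L = 24ℏ.
The angular momentum is an integer multiple of the reduced Planck constant.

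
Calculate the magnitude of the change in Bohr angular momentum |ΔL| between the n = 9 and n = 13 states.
4.22e-34 J·s (or 4ℏ)

In the Bohr model, L_n = nℏ where ℏ = 1.0546e-34 J·s.

L_13 = 13ℏ = 1.3710e-33 J·s
L_9 = 9ℏ = 9.4914e-34 J·s

ΔL = L_13 - L_9 = (13 - 9)ℏ = 4ℏ
ΔL = 4 × 1.0546e-34 J·s = 4.22e-34 J·s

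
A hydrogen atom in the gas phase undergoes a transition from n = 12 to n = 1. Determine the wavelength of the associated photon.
91.76376 nm

First, find the transition energy using E_n = -13.6057 / n² eV:
E_12 = -13.6057 / 12² = -0.0944840 eV
E_1 = -13.6057 / 1² = -13.6057000 eV

Photon energy: |ΔE| = |E_1 - E_12| = 13.5112160 eV

Convert to wavelength using E = hc/λ with hc = 1239.84 eV·nm:
λ = hc/E = 1239.84 eV·nm / 13.5112160 eV
λ = 91.76376 nm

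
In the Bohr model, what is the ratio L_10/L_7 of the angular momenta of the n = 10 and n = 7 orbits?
1.428571

In the Bohr model, L_n = nℏ, so the ratio is purely the ratio of quantum numbers:

L_10/L_7 = 10ℏ / 7ℏ = 10/7 = 1.428571

The angular momentum scales linearly with n.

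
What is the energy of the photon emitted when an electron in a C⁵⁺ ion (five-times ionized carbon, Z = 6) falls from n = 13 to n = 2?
119.55304 eV

The energy levels are E_n = -13.6057 Z² eV / n².

Energy at n = 13: E_13 = -13.6057 × 6² / 13² = -2.89825562 eV
Energy at n = 2: E_2 = -13.6057 × 6² / 2² = -122.45130000 eV

For emission (electron falling to lower state), the photon energy is:
E_photon = E_13 - E_2 = |-2.89825562 - (-122.45130000)|
E_photon = 119.55304 eV

This energy is carried away by the emitted photon.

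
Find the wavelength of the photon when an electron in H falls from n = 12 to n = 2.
374.92051 nm

First, find the transition energy using E_n = -13.6057 / n² eV:
E_12 = -13.6057 / 12² = -0.094484028 eV
E_2 = -13.6057 / 2² = -3.401425000 eV

Photon energy: |ΔE| = |E_2 - E_12| = 3.306940972 eV

Convert to wavelength using E = hc/λ with hc = 1239.84 eV·nm:
λ = hc/E = 1239.84 eV·nm / 3.306940972 eV
λ = 374.92051 nm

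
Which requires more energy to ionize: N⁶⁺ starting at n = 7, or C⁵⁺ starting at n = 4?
C⁵⁺ at n = 4 (E = -30.61283 eV)

Using E_n = -13.6057 Z² / n² eV:

N⁶⁺ (Z = 7) at n = 7:
E = -13.6057 × 7² / 7² = -13.6057 × 49 / 49 = -13.60570000 eV

C⁵⁺ (Z = 6) at n = 4:
E = -13.6057 × 6² / 4² = -13.6057 × 36 / 16 = -30.61282500 eV

Since -30.61282500 eV < -13.60570000 eV,
C⁵⁺ at n = 4 is more tightly bound (requires more energy to ionize).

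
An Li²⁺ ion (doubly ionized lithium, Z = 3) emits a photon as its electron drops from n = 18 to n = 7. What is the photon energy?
2.1211 eV

The energy levels are E_n = -13.6057 Z² eV / n².

Energy at n = 18: E_18 = -13.6057 × 3² / 18² = -0.3779361 eV
Energy at n = 7: E_7 = -13.6057 × 3² / 7² = -2.4990061 eV

For emission (electron falling to lower state), the photon energy is:
E_photon = E_18 - E_7 = |-0.3779361 - (-2.4990061)|
E_photon = 2.1211 eV

This energy is carried away by the emitted photon.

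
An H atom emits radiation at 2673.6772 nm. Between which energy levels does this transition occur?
n = 13 → n = 5

First, find the photon energy from the wavelength (hc = 1239.84 eV·nm):
E = hc/λ = 1239.84 eV·nm / 2673.6772 nm = 0.46372090 eV

The energy levels of hydrogen satisfy E_n = -13.6057 / n² eV, so an emission n_i → n_f releases
ΔE = 13.6057 × (1/n_f² − 1/n_i²) eV.

Setting ΔE equal to the photon energy:
1/n_f² − 1/n_i² = 0.46372090 / 13.6057 = 0.034082840

Since 1/n_i² must be positive, we need 1/n_f² > 0.034082840, i.e. n_f ≤ 5. For each allowed n_f, solve n_i = (1/n_f² − 0.034082840)^(−1/2) and check whether it is a whole number:
  n_f = 1: 1/n_i² = 1.000000000 − 0.034082840 = 0.965917160 → n_i = 1.017  (not an integer) ✗
  n_f = 2: 1/n_i² = 0.250000000 − 0.034082840 = 0.215917160 → n_i = 2.152  (not an integer) ✗
  n_f = 3: 1/n_i² = 0.111111111 − 0.034082840 = 0.077028271 → n_i = 3.603  (not an integer) ✗
  n_f = 4: 1/n_i² = 0.062500000 − 0.034082840 = 0.028417160 → n_i = 5.932  (not an integer) ✗
  n_f = 5: 1/n_i² = 0.040000000 − 0.034082840 = 0.005917160 → n_i = 13.000  → integer, n_i = 13 ✓

Only n_f = 5 gives an integer upper level, n_i = 13.

The transition is from n = 13 to n = 5 (emission).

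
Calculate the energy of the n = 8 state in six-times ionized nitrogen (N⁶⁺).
-10.41686 eV

For hydrogen-like ions, the energy levels scale with Z²:
E_n = -13.6057 Z² / n² eV

For N⁶⁺ (Z = 7) at n = 8:
E_8 = -13.6057 × 7² / 8²
E_8 = -13.6057 × 49 / 64
E_8 = -666.6793 / 64
E_8 = -10.41686 eV

The energy is 49 times more negative than hydrogen at the same n due to the stronger nuclear charge.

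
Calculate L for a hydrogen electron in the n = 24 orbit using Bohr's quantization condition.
2.5310e-33 J·s (or 24ℏ)

In the Bohr model, angular momentum is quantized:
L = nℏ

where ℏ = h/(2π) = 1.054572e-34 J·s

For n = 24:
L = 24 × 1.054572e-34 J·s
L = 2.5310e-33 J·s

This can also be written as L = 24ℏ.
The angular momentum is an integer multiple of the reduced Planck constant.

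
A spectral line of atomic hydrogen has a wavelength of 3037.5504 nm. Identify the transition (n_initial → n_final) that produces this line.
n = 10 → n = 5

First, find the photon energy from the wavelength (hc = 1239.84 eV·nm):
E = hc/λ = 1239.84 eV·nm / 3037.5504 nm = 0.40817101 eV

The energy levels of hydrogen satisfy E_n = -13.6057 / n² eV, so an emission n_i → n_f releases
ΔE = 13.6057 × (1/n_f² − 1/n_i²) eV.

Setting ΔE equal to the photon energy:
1/n_f² − 1/n_i² = 0.40817101 / 13.6057 = 0.030000001

Since 1/n_i² must be positive, we need 1/n_f² > 0.030000001, i.e. n_f ≤ 5. For each allowed n_f, solve n_i = (1/n_f² − 0.030000001)^(−1/2) and check whether it is a whole number:
  n_f = 1: 1/n_i² = 1.000000000 − 0.030000001 = 0.969999999 → n_i = 1.015  (not an integer) ✗
  n_f = 2: 1/n_i² = 0.250000000 − 0.030000001 = 0.219999999 → n_i = 2.132  (not an integer) ✗
  n_f = 3: 1/n_i² = 0.111111111 − 0.030000001 = 0.081111110 → n_i = 3.511  (not an integer) ✗
  n_f = 4: 1/n_i² = 0.062500000 − 0.030000001 = 0.032499999 → n_i = 5.547  (not an integer) ✗
  n_f = 5: 1/n_i² = 0.040000000 − 0.030000001 = 0.009999999 → n_i = 10.000  → integer, n_i = 10 ✓

Only n_f = 5 gives an integer upper level, n_i = 10.

The transition is from n = 10 to n = 5 (emission).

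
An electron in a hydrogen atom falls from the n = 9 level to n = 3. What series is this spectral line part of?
Paschen series

The spectral series in hydrogen are named based on the final (lower) energy level:
- Lyman series: n_final = 1 (ultraviolet)
- Balmer series: n_final = 2 (visible/near-UV)
- Paschen series: n_final = 3 (infrared)
- Brackett series: n_final = 4 (infrared)
- Pfund series: n_final = 5 (far infrared)

Since this transition ends at n = 3, it belongs to the Paschen series.

For reference, this 9 → 3 line has photon energy
ΔE = 13.6057 eV × (1/3² - 1/9²) = 1.34377284 eV,
corresponding to wavelength λ = hc/ΔE = 1239.84 eV·nm / 1.34377284 eV = 922.6559 nm in the infrared region.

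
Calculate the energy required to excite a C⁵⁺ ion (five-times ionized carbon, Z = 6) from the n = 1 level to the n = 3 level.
435.38 eV

The energy levels of a hydrogen-like atom are E_n = -13.6057 Z² eV / n².

Energy at n = 1: E_1 = -13.6057 × 6² / 1² = -489.80520 eV
Energy at n = 3: E_3 = -13.6057 × 6² / 3² = -54.42280 eV

The excitation energy is the difference:
ΔE = E_3 - E_1
ΔE = -54.42280 - (-489.80520)
ΔE = 435.38 eV

Since this is positive, energy must be absorbed (photon absorption).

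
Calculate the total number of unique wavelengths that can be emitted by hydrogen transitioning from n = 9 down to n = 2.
28

The electron can occupy levels n = 2, 3, ..., 9 during de-excitation — that is m = 9 - 2 + 1 = 8 distinct levels.

The number of distinct spectral lines equals the number of ways to choose 2 of these m levels (each pair gives one possible emission transition):

Number of lines = m(m-1)/2 = 8×7/2 = 28

These correspond to all possible transitions between the 8 levels:
9 → 8, 9 → 7, 9 → 6, 9 → 5, 9 → 4, 9 → 3, 9 → 2, 8 → 7...

Each transition produces a photon with a unique energy (and thus wavelength). This count does not depend on Z.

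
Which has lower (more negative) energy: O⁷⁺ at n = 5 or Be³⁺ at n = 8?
O⁷⁺ at n = 5 (E = -34.8306 eV)

Using E_n = -13.6057 Z² / n² eV:

O⁷⁺ (Z = 8) at n = 5:
E = -13.6057 × 8² / 5² = -13.6057 × 64 / 25 = -34.8305920 eV

Be³⁺ (Z = 4) at n = 8:
E = -13.6057 × 4² / 8² = -13.6057 × 16 / 64 = -3.4014250 eV

Since -34.8305920 eV < -3.4014250 eV,
O⁷⁺ at n = 5 is more tightly bound (requires more energy to ionize).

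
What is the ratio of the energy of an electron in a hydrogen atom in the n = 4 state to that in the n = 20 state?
25.00

Using E_n = -13.6057 Z² / n² eV with Z = 1:

E_4 = -13.6057 / 4² = -13.6057 / 16 = -0.85035625 eV
E_20 = -13.6057 / 20² = -13.6057 / 400 = -0.03401425 eV

The ratio is:
E_4/E_20 = (-0.85035625) / (-0.03401425)
E_4/E_20 = (-13.6057/16) / (-13.6057/400)
E_4/E_20 = 400/16
E_4/E_20 = 25.00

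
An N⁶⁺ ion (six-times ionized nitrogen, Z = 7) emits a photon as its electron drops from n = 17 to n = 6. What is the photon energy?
16.212 eV

The energy levels are E_n = -13.6057 Z² eV / n².

Energy at n = 17: E_17 = -13.6057 × 7² / 17² = -2.306849 eV
Energy at n = 6: E_6 = -13.6057 × 7² / 6² = -18.518869 eV

For emission (electron falling to lower state), the photon energy is:
E_photon = E_17 - E_6 = |-2.306849 - (-18.518869)|
E_photon = 16.212 eV

This energy is carried away by the emitted photon.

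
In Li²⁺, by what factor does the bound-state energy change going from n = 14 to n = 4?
12.25000

Using E_n = -13.6057 Z² / n² eV with Z = 3:

E_4 = -13.6057 × 3² / 4² = -122.4513 / 16 = -7.65320625000 eV
E_14 = -13.6057 × 3² / 14² = -122.4513 / 196 = -0.62475153061 eV

The ratio is:
E_4/E_14 = (-7.65320625000) / (-0.62475153061)
E_4/E_14 = (-122.4513/16) / (-122.4513/196)
E_4/E_14 = 196/16
E_4/E_14 = 12.25000
(Note: the Z² factors cancel in the ratio.)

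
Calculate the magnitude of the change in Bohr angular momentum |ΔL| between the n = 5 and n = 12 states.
7.382e-34 J·s (or 7ℏ)

In the Bohr model, L_n = nℏ where ℏ = 1.05457e-34 J·s.

L_12 = 12ℏ = 1.26548e-33 J·s
L_5 = 5ℏ = 5.27285e-34 J·s

ΔL = L_12 - L_5 = (12 - 5)ℏ = 7ℏ
ΔL = 7 × 1.05457e-34 J·s = 7.382e-34 J·s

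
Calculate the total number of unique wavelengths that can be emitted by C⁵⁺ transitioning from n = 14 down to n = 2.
78

The electron can occupy levels n = 2, 3, ..., 14 during de-excitation — that is m = 14 - 2 + 1 = 13 distinct levels.

The number of distinct spectral lines equals the number of ways to choose 2 of these m levels (each pair gives one possible emission transition):

Number of lines = m(m-1)/2 = 13×12/2 = 78

These correspond to all possible transitions between the 13 levels:
14 → 13, 14 → 12, 14 → 11, 14 → 10, 14 → 9, 14 → 8, 14 → 7, 14 → 6...

Each transition produces a photon with a unique energy (and thus wavelength). This count does not depend on Z.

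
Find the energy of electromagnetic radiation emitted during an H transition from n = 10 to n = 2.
3.27 eV

The energy levels are E_n = -13.6057 eV / n².

Energy at n = 10: E_10 = -13.6057 / 10² = -0.13606 eV
Energy at n = 2: E_2 = -13.6057 / 2² = -3.40143 eV

For emission (electron falling to lower state), the photon energy is:
E_photon = E_10 - E_2 = |-0.13606 - (-3.40143)|
E_photon = 3.27 eV

This energy is carried away by the emitted photon.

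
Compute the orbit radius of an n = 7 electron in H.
2.5930 nm (or 25.9297 Å)

The Bohr radius formula is:
r_n = n² a₀ / Z

where a₀ = 0.0529177 nm is the Bohr radius.

For H (Z = 1) at n = 7:
r_7 = 7² × 0.0529177 nm / 1
r_7 = 49 × 0.0529177 nm / 1
r_7 = 2.59297 nm / 1
r_7 = 2.5930 nm

The electron orbits at approximately 2.5930 nm from the nucleus.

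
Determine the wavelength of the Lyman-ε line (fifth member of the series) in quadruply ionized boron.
3.749 nm

The lines of a series are numbered from the longest wavelength (smallest ΔE) outward; the fifth line is the transition from n = n_f + 5 to n_f.
The Lyman series has all transitions ending at n_f = 1.

For B⁴⁺ (Z = 5), the fifth line (ε-line) is the jump from n = 6 to n = 1:
E_6 = -13.6057 × 5² / 6² = -9.44840 eV
E_1 = -13.6057 × 5² / 1² = -340.14250 eV
ΔE = E_6 - E_1 = 330.69410 eV

λ = hc/E = 1239.84 eV·nm / 330.69410 eV
λ = 3.749 nm

This is the ε-line of the Lyman series in B⁴⁺.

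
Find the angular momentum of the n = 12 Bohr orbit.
1.26549e-33 J·s (or 12ℏ)

In the Bohr model, angular momentum is quantized:
L = nℏ

where ℏ = h/(2π) = 1.0545718e-34 J·s

For n = 12:
L = 12 × 1.0545718e-34 J·s
L = 1.26549e-33 J·s

This can also be written as L = 12ℏ.
The angular momentum is an integer multiple of the reduced Planck constant.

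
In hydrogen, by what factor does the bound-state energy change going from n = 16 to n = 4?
16.00

Using E_n = -13.6057 Z² / n² eV with Z = 1:

E_4 = -13.6057 / 4² = -13.6057 / 16 = -0.85035625 eV
E_16 = -13.6057 / 16² = -13.6057 / 256 = -0.05314727 eV

The ratio is:
E_4/E_16 = (-0.85035625) / (-0.05314727)
E_4/E_16 = (-13.6057/16) / (-13.6057/256)
E_4/E_16 = 256/16
E_4/E_16 = 16.00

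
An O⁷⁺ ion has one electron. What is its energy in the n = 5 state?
-34.83059 eV

For hydrogen-like ions, the energy levels scale with Z²:
E_n = -13.6057 Z² / n² eV

For O⁷⁺ (Z = 8) at n = 5:
E_5 = -13.6057 × 8² / 5²
E_5 = -13.6057 × 64 / 25
E_5 = -870.7648 / 25
E_5 = -34.83059 eV

The energy is 64 times more negative than hydrogen at the same n due to the stronger nuclear charge.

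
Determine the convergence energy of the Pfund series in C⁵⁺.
19.592 eV

The series limit corresponds to the transition from n = ∞ to n = 5.
This is the highest energy (shortest wavelength) transition in the Pfund series.

E_∞ = 0 eV
E_5 = -13.6057 × 6² / 5² = -19.592 eV

Energy at series limit:
ΔE = E_∞ - E_5 = 0 - (-19.592) = 19.592 eV

This energy equals the ionization energy from the n = 5 state of C⁵⁺.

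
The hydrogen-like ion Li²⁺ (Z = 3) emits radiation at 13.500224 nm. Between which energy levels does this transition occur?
n = 2 → n = 1

First, find the photon energy from the wavelength (hc = 1239.84 eV·nm):
E = hc/λ = 1239.84 eV·nm / 13.500224 nm = 91.838476 eV

The energy levels of Li²⁺ satisfy E_n = -13.6057 × 3² / n² eV, so an emission n_i → n_f releases
ΔE = 13.6057 × 3² × (1/n_f² − 1/n_i²) eV.

Setting ΔE equal to the photon energy:
1/n_f² − 1/n_i² = 91.838476 / (13.6057 × 3²) = 0.75000001

Since 1/n_i² must be positive, we need 1/n_f² > 0.75000001, i.e. n_f ≤ 1. For each allowed n_f, solve n_i = (1/n_f² − 0.75000001)^(−1/2) and check whether it is a whole number:
  n_f = 1: 1/n_i² = 1.00000000 − 0.75000001 = 0.24999999 → n_i = 2.000  → integer, n_i = 2 ✓

Only n_f = 1 gives an integer upper level, n_i = 2.

The transition is from n = 2 to n = 1 (emission).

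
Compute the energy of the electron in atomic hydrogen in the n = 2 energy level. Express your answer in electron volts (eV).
-3.40143 eV

The energy levels of a hydrogen-like atom are given by:
E_n = -13.6057 eV / n²

For n = 2:
E_2 = -13.6057 eV / 2²
E_2 = -13.6057 eV / 4
E_2 = -3.40143 eV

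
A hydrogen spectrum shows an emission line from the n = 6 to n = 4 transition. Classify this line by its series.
Brackett series

The spectral series in hydrogen are named based on the final (lower) energy level:
- Lyman series: n_final = 1 (ultraviolet)
- Balmer series: n_final = 2 (visible/near-UV)
- Paschen series: n_final = 3 (infrared)
- Brackett series: n_final = 4 (infrared)
- Pfund series: n_final = 5 (far infrared)

Since this transition ends at n = 4, it belongs to the Brackett series.

For reference, this 6 → 4 line has photon energy
ΔE = 13.6057 eV × (1/4² - 1/6²) = 0.47242013889 eV,
corresponding to wavelength λ = hc/ΔE = 1239.84 eV·nm / 0.47242013889 eV = 2624.44358 nm in the infrared region.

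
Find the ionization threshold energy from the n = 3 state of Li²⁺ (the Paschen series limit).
13.606 eV

The series limit corresponds to the transition from n = ∞ to n = 3.
This is the highest energy (shortest wavelength) transition in the Paschen series.

E_∞ = 0 eV
E_3 = -13.6057 × 3² / 3² = -13.606 eV

Energy at series limit:
ΔE = E_∞ - E_3 = 0 - (-13.606) = 13.606 eV

This energy equals the ionization energy from the n = 3 state of Li²⁺.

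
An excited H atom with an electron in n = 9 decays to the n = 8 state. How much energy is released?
0.04462 eV

The energy levels are E_n = -13.6057 eV / n².

Energy at n = 9: E_9 = -13.6057 / 9² = -0.16797160 eV
Energy at n = 8: E_8 = -13.6057 / 8² = -0.21258906 eV

For emission (electron falling to lower state), the photon energy is:
E_photon = E_9 - E_8 = |-0.16797160 - (-0.21258906)|
E_photon = 0.04462 eV

This energy is carried away by the emitted photon.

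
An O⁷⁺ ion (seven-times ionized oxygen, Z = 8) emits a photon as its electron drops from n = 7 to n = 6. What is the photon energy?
6.417201 eV

The energy levels are E_n = -13.6057 Z² eV / n².

Energy at n = 7: E_7 = -13.6057 × 8² / 7² = -17.770710204 eV
Energy at n = 6: E_6 = -13.6057 × 8² / 6² = -24.187911111 eV

For emission (electron falling to lower state), the photon energy is:
E_photon = E_7 - E_6 = |-17.770710204 - (-24.187911111)|
E_photon = 6.417201 eV

This energy is carried away by the emitted photon.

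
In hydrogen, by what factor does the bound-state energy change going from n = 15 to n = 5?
9.000

Using E_n = -13.6057 Z² / n² eV with Z = 1:

E_5 = -13.6057 / 5² = -13.6057 / 25 = -0.544228000 eV
E_15 = -13.6057 / 15² = -13.6057 / 225 = -0.060469778 eV

The ratio is:
E_5/E_15 = (-0.544228000) / (-0.060469778)
E_5/E_15 = (-13.6057/25) / (-13.6057/225)
E_5/E_15 = 225/25
E_5/E_15 = 9.000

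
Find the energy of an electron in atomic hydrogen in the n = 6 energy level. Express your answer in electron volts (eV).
-0.378 eV

The energy levels of a hydrogen-like atom are given by:
E_n = -13.6057 eV / n²

For n = 6:
E_6 = -13.6057 eV / 6²
E_6 = -13.6057 eV / 36
E_6 = -0.378 eV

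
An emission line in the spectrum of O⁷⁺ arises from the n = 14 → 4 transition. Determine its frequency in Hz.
1.20851e+16 Hz

First, find the transition energy:
E_14 = -13.6057 × 8² / 14² = -4.4426776 eV
E_4 = -13.6057 × 8² / 4² = -54.4228000 eV
|ΔE| = |E_4 - E_14| = 49.9801224 eV

Convert to Joules: E = 49.9801224 eV × (1.602177 × 10⁻¹⁹ J/eV) = 8.0077003e-18 J

Using E = hf:
f = E/h = 8.0077003e-18 J / (6.62607 × 10⁻³⁴ J·s)
f = 1.20851e+16 Hz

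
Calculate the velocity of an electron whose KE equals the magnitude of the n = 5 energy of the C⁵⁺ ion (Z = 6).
2.62523e+06 m/s (or 0.88% of c)

The binding energy at n = 5 for C⁵⁺ is:
E_5 = -13.6057 × 6²/5² = -19.5922080 eV
|E_5| = 19.5922080 eV

Convert to Joules:
KE = 19.5922080 eV × (1.602177 × 10⁻¹⁹ J/eV) = 3.1390185e-18 J

Using KE = ½mv²:
v = √(2·KE/m_e)
v = √(2 × 3.1390185e-18 J / 9.10938 × 10⁻³¹ kg)
v = 2.62523e+06 m/s

This is approximately 0.88% the speed of light.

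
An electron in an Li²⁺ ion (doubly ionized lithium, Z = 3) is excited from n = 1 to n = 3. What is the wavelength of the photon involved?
11.391 nm

First, find the transition energy using E_n = -13.6057 Z² / n² eV:
E_1 = -13.6057 × 3² / 1² = -122.45130 eV
E_3 = -13.6057 × 3² / 3² = -13.60570 eV

Photon energy: |ΔE| = |E_3 - E_1| = 108.84560 eV

Convert to wavelength using E = hc/λ with hc = 1239.84 eV·nm:
λ = hc/E = 1239.84 eV·nm / 108.84560 eV
λ = 11.391 nm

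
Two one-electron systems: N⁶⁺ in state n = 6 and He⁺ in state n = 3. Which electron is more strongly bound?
N⁶⁺ at n = 6 (E = -18.52 eV)

Using E_n = -13.6057 Z² / n² eV:

N⁶⁺ (Z = 7) at n = 6:
E = -13.6057 × 7² / 6² = -13.6057 × 49 / 36 = -18.51887 eV

He⁺ (Z = 2) at n = 3:
E = -13.6057 × 2² / 3² = -13.6057 × 4 / 9 = -6.04698 eV

Since -18.51887 eV < -6.04698 eV,
N⁶⁺ at n = 6 is more tightly bound (requires more energy to ionize).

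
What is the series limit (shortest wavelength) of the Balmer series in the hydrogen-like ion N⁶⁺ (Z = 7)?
7.439 nm

The series limit corresponds to the transition from n = ∞ to n = 2.
This is the highest energy (shortest wavelength) transition in the Balmer series.

E_∞ = 0 eV
E_2 = -13.6057 × 7² / 2² = -166.66983 eV

Energy at series limit:
ΔE = E_∞ - E_2 = 0 - (-166.66983) = 166.66983 eV
λ = hc/E = 1239.84 eV·nm / 166.66983 eV = 7.439 nm

This energy equals the ionization energy from the n = 2 state of N⁶⁺.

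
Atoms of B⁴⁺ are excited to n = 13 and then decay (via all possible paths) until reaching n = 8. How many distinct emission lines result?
15

The electron can occupy levels n = 8, 9, ..., 13 during de-excitation — that is m = 13 - 8 + 1 = 6 distinct levels.

The number of distinct spectral lines equals the number of ways to choose 2 of these m levels (each pair gives one possible emission transition):

Number of lines = m(m-1)/2 = 6×5/2 = 15

These correspond to all possible transitions between the 6 levels:
13 → 12, 13 → 11, 13 → 10, 13 → 9, 13 → 8, 12 → 11, 12 → 10, 12 → 9...

Each transition produces a photon with a unique energy (and thus wavelength). This count does not depend on Z.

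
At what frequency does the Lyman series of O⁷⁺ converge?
2.106e+17 Hz

The series limit corresponds to the transition from n = ∞ to n = 1.
This is the highest energy (shortest wavelength) transition in the Lyman series.

E_∞ = 0 eV
E_1 = -13.6057 × 8² / 1² = -870.764800 eV

Energy at series limit:
ΔE = E_∞ - E_1 = 0 - (-870.764800) = 870.764800 eV
E = 870.764800 eV × (1.602177 × 10⁻¹⁹ J/eV) = 1.39512e-16 J
f = E/h = 1.39512e-16 J / (6.62607 × 10⁻³⁴ J·s) = 2.106e+17 Hz

This energy equals the ionization energy from the n = 1 state of O⁷⁺.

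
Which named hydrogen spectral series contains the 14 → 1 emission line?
Lyman series

The spectral series in hydrogen are named based on the final (lower) energy level:
- Lyman series: n_final = 1 (ultraviolet)
- Balmer series: n_final = 2 (visible/near-UV)
- Paschen series: n_final = 3 (infrared)
- Brackett series: n_final = 4 (infrared)
- Pfund series: n_final = 5 (far infrared)

Since this transition ends at n = 1, it belongs to the Lyman series.

For reference, this 14 → 1 line has photon energy
ΔE = 13.6057 eV × (1/1² - 1/14²) = 13.53628 eV,
corresponding to wavelength λ = hc/ΔE = 1239.84 eV·nm / 13.53628 eV = 91.594 nm in the ultraviolet region.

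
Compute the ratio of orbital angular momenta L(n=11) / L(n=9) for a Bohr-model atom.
1.222

In the Bohr model, L_n = nℏ, so the ratio is purely the ratio of quantum numbers:

L_11/L_9 = 11ℏ / 9ℏ = 11/9 = 1.222

The angular momentum scales linearly with n.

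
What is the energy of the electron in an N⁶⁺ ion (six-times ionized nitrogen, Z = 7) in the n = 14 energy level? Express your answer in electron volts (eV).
-3.40 eV

The energy levels of a hydrogen-like atom are given by:
E_n = -13.6057 Z² / n² eV  (with Z = 7 for N⁶⁺)

For n = 14:
E_14 = -13.6057 × 7² / 14²
E_14 = -13.6057 × 49 / 196
E_14 = -3.40 eV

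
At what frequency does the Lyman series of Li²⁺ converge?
2.9609e+16 Hz

The series limit corresponds to the transition from n = ∞ to n = 1.
This is the highest energy (shortest wavelength) transition in the Lyman series.

E_∞ = 0 eV
E_1 = -13.6057 × 3² / 1² = -122.451300 eV

Energy at series limit:
ΔE = E_∞ - E_1 = 0 - (-122.451300) = 122.451300 eV
E = 122.451300 eV × (1.602177 × 10⁻¹⁹ J/eV) = 1.961887e-17 J
f = E/h = 1.961887e-17 J / (6.62607 × 10⁻³⁴ J·s) = 2.9609e+16 Hz

This energy equals the ionization energy from the n = 1 state of Li²⁺.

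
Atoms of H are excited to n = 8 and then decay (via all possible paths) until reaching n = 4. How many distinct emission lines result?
10

The electron can occupy levels n = 4, 5, ..., 8 during de-excitation — that is m = 8 - 4 + 1 = 5 distinct levels.

The number of distinct spectral lines equals the number of ways to choose 2 of these m levels (each pair gives one possible emission transition):

Number of lines = m(m-1)/2 = 5×4/2 = 10

These correspond to all possible transitions between the 5 levels:
8 → 7, 8 → 6, 8 → 5, 8 → 4, 7 → 6, 7 → 5, 7 → 4, 6 → 5...

Each transition produces a photon with a unique energy (and thus wavelength). This count does not depend on Z.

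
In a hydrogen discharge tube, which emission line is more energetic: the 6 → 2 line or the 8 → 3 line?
6 → 2

Calculate the energy for each transition:

Transition 6 → 2:
ΔE₁ = |E_2 - E_6| = |-13.6057/2² - (-13.6057/6²)|
ΔE₁ = |-3.401425000 - (-0.377936111)| = 3.023489 eV

Transition 8 → 3:
ΔE₂ = |E_3 - E_8| = |-13.6057/3² - (-13.6057/8²)|
ΔE₂ = |-1.511744444 - (-0.212589063)| = 1.299155 eV

Since 3.023489 eV > 1.299155 eV, the transition 6 → 2 emits the more energetic photon.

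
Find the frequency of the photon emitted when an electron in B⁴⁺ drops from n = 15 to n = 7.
1.31e+15 Hz

First, find the transition energy:
E_15 = -13.6057 × 5² / 15² = -1.51174444 eV
E_7 = -13.6057 × 5² / 7² = -6.94168367 eV
|ΔE| = |E_7 - E_15| = 5.42993923 eV

Convert to Joules: E = 5.42993923 eV × (1.602177 × 10⁻¹⁹ J/eV) = 8.6997e-19 J

Using E = hf:
f = E/h = 8.6997e-19 J / (6.62607 × 10⁻³⁴ J·s)
f = 1.31e+15 Hz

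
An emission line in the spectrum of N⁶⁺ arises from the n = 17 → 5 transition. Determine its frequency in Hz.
5.89e+15 Hz

First, find the transition energy:
E_17 = -13.6057 × 7² / 17² = -2.3068 eV
E_5 = -13.6057 × 7² / 5² = -26.6672 eV
|ΔE| = |E_5 - E_17| = 24.3604 eV

Convert to Joules: E = 24.3604 eV × (1.602177 × 10⁻¹⁹ J/eV) = 3.9030e-18 J

Using E = hf:
f = E/h = 3.9030e-18 J / (6.62607 × 10⁻³⁴ J·s)
f = 5.89e+15 Hz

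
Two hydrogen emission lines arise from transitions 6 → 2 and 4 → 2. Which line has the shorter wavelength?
6 → 2

Calculate the energy for each transition:

Transition 6 → 2:
ΔE₁ = |E_2 - E_6| = |-13.6057/2² - (-13.6057/6²)|
ΔE₁ = |-3.4014250000 - (-0.3779361111)| = 3.0234889 eV

Transition 4 → 2:
ΔE₂ = |E_2 - E_4| = |-13.6057/2² - (-13.6057/4²)|
ΔE₂ = |-3.4014250000 - (-0.8503562500)| = 2.5510688 eV

Since 3.0234889 eV > 2.5510688 eV, the transition 6 → 2 emits the more energetic photon.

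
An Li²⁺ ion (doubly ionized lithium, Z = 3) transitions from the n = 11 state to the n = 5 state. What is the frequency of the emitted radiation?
9.40e+14 Hz

First, find the transition energy:
E_11 = -13.6057 × 3² / 11² = -1.01199 eV
E_5 = -13.6057 × 3² / 5² = -4.89805 eV
|ΔE| = |E_5 - E_11| = 3.88606 eV

Convert to Joules: E = 3.88606 eV × (1.602177 × 10⁻¹⁹ J/eV) = 6.2262e-19 J

Using E = hf:
f = E/h = 6.2262e-19 J / (6.62607 × 10⁻³⁴ J·s)
f = 9.40e+14 Hz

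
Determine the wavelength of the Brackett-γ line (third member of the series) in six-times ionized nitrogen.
44.18255 nm

The lines of a series are numbered from the longest wavelength (smallest ΔE) outward; the third line is the transition from n = n_f + 3 to n_f.
The Brackett series has all transitions ending at n_f = 4.

For N⁶⁺ (Z = 7), the third line (γ-line) is the jump from n = 7 to n = 4:
E_7 = -13.6057 × 7² / 7² = -13.6057000 eV
E_4 = -13.6057 × 7² / 4² = -41.6674563 eV
ΔE = E_7 - E_4 = 28.0617563 eV

λ = hc/E = 1239.84 eV·nm / 28.0617563 eV
λ = 44.18255 nm

This is the γ-line of the Brackett series in N⁶⁺.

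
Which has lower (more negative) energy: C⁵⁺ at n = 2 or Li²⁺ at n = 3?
C⁵⁺ at n = 2 (E = -122.45130 eV)

Using E_n = -13.6057 Z² / n² eV:

C⁵⁺ (Z = 6) at n = 2:
E = -13.6057 × 6² / 2² = -13.6057 × 36 / 4 = -122.45130000 eV

Li²⁺ (Z = 3) at n = 3:
E = -13.6057 × 3² / 3² = -13.6057 × 9 / 9 = -13.60570000 eV

Since -122.45130000 eV < -13.60570000 eV,
C⁵⁺ at n = 2 is more tightly bound (requires more energy to ionize).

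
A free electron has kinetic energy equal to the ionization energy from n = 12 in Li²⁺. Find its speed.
5.469e+05 m/s (or 0.1824% of c)

The binding energy at n = 12 for Li²⁺ is:
E_12 = -13.6057 × 3²/12² = -0.8503563 eV
|E_12| = 0.8503563 eV

Convert to Joules:
KE = 0.8503563 eV × (1.602177 × 10⁻¹⁹ J/eV) = 1.36242e-19 J

Using KE = ½mv²:
v = √(2·KE/m_e)
v = √(2 × 1.36242e-19 J / 9.10938 × 10⁻³¹ kg)
v = 5.469e+05 m/s

This is approximately 0.1824% the speed of light.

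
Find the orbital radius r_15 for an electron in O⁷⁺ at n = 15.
1.488311 nm (or 14.883109 Å)

The Bohr radius formula is:
r_n = n² a₀ / Z

where a₀ = 0.052917721 nm is the Bohr radius.

For O⁷⁺ (Z = 8) at n = 15:
r_15 = 15² × 0.052917721 nm / 8
r_15 = 225 × 0.052917721 nm / 8
r_15 = 11.9064872 nm / 8
r_15 = 1.488311 nm

The electron orbits at approximately 1.488311 nm from the nucleus.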